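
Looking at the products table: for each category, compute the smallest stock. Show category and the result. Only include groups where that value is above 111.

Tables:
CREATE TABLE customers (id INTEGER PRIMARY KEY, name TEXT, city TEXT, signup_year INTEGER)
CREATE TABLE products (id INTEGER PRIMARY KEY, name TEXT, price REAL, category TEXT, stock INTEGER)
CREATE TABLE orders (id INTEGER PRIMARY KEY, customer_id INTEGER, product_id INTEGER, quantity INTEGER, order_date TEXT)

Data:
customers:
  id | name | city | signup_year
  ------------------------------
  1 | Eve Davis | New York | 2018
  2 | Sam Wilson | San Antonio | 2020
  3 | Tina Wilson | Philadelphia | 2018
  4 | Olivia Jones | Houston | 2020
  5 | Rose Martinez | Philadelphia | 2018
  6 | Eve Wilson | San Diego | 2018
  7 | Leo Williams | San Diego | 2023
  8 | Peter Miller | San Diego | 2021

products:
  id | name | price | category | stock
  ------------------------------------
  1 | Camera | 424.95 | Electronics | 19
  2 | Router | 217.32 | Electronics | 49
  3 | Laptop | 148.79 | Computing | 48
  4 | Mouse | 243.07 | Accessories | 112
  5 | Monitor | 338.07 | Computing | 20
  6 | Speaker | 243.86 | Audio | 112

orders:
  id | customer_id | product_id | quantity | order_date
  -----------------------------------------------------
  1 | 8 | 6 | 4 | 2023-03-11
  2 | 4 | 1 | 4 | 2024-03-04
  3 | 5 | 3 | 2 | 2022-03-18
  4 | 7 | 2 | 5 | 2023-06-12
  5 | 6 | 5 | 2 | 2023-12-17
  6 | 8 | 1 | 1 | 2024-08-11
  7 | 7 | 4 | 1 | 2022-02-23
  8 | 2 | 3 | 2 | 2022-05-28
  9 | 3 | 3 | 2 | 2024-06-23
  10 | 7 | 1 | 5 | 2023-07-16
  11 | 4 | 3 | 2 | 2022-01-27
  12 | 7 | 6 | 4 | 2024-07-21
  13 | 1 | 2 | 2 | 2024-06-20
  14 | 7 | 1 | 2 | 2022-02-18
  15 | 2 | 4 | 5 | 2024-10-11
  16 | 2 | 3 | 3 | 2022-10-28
SELECT category, MIN(stock) AS min_stock FROM products GROUP BY category HAVING MIN(stock) > 111

Execution result:
category | min_stock
Accessories | 112
Audio | 112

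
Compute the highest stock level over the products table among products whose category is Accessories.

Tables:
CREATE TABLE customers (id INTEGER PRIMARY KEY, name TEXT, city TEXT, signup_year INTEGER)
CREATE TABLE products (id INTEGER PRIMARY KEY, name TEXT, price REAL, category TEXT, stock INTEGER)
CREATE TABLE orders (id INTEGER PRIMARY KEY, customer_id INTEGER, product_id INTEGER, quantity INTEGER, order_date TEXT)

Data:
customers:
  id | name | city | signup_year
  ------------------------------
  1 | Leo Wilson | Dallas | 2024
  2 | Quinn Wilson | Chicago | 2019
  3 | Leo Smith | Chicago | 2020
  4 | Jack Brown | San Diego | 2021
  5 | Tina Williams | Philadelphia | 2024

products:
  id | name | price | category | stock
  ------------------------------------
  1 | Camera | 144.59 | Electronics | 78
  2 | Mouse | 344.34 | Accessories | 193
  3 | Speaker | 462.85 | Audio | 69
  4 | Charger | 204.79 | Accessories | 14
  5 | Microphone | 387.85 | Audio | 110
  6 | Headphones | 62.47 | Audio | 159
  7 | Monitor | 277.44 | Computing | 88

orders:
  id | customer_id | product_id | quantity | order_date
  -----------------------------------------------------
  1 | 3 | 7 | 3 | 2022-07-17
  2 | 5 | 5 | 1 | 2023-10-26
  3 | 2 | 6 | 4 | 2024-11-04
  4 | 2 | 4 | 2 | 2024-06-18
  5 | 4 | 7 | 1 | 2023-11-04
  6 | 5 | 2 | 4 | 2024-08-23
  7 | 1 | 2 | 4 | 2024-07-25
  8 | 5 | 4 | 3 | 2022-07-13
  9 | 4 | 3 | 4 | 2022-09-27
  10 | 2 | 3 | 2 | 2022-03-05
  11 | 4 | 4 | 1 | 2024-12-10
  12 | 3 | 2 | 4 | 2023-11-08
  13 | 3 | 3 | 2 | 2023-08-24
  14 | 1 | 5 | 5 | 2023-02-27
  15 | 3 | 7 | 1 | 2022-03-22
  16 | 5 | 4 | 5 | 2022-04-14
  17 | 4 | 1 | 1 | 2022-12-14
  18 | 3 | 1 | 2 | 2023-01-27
SELECT MAX(stock) FROM products WHERE category = 'Accessories'

Execution result:
193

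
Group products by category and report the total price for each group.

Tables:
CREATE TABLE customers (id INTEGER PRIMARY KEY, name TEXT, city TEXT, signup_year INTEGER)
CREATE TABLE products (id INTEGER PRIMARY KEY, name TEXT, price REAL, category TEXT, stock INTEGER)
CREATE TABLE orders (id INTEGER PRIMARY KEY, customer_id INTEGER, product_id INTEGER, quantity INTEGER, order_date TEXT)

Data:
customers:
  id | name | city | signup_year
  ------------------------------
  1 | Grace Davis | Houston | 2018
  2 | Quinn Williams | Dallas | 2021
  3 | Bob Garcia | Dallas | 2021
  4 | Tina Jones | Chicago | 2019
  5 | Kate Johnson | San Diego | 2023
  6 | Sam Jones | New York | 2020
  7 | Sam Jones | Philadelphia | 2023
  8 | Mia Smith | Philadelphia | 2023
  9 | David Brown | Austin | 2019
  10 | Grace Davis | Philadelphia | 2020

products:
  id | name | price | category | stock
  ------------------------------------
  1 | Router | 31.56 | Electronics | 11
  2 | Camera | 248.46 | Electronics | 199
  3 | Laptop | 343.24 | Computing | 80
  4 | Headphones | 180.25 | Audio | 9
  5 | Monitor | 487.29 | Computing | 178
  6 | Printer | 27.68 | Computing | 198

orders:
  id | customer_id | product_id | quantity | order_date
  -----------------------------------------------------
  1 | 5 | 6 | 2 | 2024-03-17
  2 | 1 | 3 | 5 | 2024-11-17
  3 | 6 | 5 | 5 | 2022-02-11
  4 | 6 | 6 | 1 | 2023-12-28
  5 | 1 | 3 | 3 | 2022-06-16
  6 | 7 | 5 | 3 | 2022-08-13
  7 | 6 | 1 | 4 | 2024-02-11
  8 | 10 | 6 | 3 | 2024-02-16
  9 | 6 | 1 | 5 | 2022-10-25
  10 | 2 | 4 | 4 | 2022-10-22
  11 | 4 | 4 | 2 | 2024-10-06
SELECT category, SUM(price) AS sum_price FROM products GROUP BY category

Execution result:
category | sum_price
Audio | 180.25
Computing | 858.21
Electronics | 280.02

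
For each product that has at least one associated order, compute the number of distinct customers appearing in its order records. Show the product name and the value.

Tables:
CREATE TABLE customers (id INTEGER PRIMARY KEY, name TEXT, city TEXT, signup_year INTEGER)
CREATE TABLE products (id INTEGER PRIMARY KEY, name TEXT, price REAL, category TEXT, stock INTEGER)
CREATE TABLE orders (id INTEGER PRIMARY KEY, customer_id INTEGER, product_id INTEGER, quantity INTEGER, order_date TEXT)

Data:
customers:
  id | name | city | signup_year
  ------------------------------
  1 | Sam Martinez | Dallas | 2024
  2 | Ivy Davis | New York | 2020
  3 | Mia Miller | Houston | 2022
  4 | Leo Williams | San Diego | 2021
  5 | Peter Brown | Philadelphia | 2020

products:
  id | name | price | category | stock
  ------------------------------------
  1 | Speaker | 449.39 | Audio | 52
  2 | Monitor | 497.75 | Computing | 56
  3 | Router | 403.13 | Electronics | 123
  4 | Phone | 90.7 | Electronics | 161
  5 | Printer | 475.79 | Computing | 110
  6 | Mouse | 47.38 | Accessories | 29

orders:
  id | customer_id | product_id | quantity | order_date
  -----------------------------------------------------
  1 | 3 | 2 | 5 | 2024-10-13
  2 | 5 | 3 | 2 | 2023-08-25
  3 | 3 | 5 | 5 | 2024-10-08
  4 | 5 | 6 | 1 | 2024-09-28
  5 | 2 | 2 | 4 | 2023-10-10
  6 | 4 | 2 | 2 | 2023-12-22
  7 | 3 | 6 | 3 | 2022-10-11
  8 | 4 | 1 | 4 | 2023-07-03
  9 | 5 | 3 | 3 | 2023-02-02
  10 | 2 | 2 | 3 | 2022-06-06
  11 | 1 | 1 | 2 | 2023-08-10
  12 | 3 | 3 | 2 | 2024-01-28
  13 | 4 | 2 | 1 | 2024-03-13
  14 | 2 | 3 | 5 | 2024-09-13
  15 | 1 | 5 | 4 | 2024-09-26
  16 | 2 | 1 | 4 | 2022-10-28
SELECT p.name, COUNT(DISTINCT c.customer_id) AS distinct_customer_count FROM orders c JOIN products p ON c.product_id = p.id GROUP BY p.id, p.name

Execution result:
name | distinct_customer_count
Speaker | 3
Monitor | 3
Router | 3
Printer | 2
Mouse | 2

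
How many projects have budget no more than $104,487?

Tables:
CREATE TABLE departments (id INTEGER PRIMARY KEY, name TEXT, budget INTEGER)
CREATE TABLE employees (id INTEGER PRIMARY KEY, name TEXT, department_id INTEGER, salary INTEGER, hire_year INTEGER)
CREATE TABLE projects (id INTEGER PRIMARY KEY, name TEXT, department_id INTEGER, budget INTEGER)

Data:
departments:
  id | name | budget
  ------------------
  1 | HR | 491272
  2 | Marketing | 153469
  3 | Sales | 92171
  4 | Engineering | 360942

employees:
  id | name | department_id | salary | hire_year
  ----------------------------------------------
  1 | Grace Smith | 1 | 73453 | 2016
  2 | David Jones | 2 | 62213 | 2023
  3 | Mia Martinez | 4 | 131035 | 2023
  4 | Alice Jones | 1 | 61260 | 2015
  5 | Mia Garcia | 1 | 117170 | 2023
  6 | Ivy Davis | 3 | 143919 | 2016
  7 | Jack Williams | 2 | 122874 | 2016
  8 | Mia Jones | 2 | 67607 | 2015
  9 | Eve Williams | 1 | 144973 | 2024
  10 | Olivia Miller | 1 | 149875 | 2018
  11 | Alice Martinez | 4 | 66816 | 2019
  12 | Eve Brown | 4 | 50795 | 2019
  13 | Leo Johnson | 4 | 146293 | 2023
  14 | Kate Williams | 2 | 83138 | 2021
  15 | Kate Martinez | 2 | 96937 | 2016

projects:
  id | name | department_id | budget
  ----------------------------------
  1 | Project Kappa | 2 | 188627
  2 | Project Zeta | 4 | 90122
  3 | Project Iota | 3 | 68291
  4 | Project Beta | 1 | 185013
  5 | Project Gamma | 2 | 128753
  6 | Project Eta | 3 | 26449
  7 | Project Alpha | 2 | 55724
SELECT COUNT(*) FROM projects WHERE budget <= 104487

Execution result:
4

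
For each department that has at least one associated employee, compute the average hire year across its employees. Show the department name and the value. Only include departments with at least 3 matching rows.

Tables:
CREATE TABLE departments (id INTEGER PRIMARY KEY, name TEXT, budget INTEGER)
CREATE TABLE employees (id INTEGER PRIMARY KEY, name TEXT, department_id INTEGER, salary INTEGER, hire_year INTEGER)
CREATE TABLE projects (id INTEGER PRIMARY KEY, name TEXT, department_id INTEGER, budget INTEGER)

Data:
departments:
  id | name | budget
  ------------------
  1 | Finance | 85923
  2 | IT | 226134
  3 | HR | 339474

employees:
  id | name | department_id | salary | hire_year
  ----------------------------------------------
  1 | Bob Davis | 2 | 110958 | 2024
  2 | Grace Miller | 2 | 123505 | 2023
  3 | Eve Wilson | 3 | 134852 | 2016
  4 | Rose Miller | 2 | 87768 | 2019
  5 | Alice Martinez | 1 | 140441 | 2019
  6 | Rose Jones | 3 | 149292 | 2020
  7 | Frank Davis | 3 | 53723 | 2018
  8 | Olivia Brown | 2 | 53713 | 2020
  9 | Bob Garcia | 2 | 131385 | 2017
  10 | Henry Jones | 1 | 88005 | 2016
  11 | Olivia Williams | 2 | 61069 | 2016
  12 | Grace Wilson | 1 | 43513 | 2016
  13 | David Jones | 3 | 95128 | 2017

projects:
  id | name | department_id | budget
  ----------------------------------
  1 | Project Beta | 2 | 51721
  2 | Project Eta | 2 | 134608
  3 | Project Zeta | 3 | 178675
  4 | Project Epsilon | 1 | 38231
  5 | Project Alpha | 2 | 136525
SELECT p.name, AVG(c.hire_year) AS avg_hire_year FROM employees c JOIN departments p ON c.department_id = p.id GROUP BY p.id, p.name HAVING COUNT(*) >= 3

Execution result:
name | avg_hire_year
Finance | 2017.00
IT | 2019.83
HR | 2017.75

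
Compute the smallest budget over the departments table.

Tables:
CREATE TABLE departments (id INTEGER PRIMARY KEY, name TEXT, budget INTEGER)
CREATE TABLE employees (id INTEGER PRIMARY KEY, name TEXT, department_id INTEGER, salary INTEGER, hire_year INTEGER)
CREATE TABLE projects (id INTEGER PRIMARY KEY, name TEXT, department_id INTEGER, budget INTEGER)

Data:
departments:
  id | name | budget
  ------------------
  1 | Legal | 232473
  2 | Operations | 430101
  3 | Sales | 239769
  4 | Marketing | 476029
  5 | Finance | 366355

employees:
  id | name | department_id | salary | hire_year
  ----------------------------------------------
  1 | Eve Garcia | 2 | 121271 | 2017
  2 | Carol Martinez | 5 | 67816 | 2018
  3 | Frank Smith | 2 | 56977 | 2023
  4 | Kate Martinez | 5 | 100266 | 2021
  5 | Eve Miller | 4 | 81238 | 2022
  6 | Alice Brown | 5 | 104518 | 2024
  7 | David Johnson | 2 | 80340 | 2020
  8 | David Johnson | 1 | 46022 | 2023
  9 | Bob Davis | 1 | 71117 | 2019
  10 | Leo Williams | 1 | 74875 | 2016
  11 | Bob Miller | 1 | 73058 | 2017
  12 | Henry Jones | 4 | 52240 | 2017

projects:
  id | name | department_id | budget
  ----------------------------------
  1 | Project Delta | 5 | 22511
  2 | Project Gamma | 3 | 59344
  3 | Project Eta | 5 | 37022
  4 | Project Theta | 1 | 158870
SELECT MIN(budget) FROM departments

Execution result:
232473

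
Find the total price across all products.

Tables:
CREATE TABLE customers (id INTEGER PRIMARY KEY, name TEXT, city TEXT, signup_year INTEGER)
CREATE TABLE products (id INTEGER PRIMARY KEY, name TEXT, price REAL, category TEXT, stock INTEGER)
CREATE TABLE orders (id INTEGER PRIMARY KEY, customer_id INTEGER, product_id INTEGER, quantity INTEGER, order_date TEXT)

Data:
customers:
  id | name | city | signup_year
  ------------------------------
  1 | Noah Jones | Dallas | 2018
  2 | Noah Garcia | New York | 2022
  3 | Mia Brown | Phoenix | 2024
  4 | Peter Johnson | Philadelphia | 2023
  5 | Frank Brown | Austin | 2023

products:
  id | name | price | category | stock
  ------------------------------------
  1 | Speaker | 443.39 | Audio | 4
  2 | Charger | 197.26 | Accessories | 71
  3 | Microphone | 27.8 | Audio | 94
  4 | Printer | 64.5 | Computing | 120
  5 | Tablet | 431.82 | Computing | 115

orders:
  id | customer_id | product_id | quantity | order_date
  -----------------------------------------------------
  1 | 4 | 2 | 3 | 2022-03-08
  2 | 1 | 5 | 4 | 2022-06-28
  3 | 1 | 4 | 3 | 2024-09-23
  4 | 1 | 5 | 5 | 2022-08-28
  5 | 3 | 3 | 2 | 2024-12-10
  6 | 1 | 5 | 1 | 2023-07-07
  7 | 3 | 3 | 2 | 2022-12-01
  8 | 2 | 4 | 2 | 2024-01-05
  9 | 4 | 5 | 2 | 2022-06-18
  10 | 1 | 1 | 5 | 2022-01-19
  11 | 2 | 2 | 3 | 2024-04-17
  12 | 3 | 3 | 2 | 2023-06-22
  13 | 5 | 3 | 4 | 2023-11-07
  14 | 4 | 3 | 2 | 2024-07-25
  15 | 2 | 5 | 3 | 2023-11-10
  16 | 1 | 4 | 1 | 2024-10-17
SELECT SUM(price) FROM products

Execution result:
1164.77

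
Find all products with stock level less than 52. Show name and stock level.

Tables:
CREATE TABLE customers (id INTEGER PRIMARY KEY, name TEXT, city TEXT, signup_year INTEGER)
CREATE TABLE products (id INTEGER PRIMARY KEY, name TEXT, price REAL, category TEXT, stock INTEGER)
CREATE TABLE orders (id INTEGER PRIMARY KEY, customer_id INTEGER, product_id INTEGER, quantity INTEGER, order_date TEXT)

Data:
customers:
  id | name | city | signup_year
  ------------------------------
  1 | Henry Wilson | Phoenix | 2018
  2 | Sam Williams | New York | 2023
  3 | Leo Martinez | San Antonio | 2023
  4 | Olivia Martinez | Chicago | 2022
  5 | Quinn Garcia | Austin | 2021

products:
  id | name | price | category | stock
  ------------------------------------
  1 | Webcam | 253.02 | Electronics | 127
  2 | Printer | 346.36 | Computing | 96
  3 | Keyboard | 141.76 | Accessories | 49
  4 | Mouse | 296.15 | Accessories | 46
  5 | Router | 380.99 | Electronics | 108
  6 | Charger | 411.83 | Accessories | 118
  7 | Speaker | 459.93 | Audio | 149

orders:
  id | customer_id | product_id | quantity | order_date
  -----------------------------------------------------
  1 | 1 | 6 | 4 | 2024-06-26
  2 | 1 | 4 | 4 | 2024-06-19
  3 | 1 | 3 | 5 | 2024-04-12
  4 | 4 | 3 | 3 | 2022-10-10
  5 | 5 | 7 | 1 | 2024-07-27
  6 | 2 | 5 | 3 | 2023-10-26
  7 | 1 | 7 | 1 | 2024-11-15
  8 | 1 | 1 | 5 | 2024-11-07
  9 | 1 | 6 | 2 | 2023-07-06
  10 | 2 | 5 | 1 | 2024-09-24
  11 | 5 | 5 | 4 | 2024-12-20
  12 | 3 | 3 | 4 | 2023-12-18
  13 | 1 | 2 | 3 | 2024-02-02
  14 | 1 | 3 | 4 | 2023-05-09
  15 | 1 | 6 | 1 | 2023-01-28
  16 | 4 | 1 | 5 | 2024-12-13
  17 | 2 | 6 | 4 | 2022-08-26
SELECT name, stock FROM products WHERE stock < 52

Execution result:
name | stock
Keyboard | 49
Mouse | 46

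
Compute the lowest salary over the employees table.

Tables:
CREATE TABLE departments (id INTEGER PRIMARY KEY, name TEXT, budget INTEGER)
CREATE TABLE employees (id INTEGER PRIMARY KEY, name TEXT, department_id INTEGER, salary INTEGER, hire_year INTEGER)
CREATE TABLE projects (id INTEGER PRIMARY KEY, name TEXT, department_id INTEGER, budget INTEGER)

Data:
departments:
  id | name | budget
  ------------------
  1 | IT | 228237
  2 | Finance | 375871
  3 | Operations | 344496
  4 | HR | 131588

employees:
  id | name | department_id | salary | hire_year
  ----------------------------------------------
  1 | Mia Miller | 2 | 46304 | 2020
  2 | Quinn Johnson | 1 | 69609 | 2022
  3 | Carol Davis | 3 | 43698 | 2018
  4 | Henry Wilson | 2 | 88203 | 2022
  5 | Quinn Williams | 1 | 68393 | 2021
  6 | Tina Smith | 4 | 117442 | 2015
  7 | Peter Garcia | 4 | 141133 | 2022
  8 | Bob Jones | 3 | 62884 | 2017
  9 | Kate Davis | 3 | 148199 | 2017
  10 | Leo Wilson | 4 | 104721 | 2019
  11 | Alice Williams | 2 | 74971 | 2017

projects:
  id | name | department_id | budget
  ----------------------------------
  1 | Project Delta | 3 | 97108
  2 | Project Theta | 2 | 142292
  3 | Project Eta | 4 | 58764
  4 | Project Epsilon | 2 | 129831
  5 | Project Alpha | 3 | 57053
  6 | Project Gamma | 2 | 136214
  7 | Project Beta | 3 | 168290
SELECT MIN(salary) FROM employees

Execution result:
43698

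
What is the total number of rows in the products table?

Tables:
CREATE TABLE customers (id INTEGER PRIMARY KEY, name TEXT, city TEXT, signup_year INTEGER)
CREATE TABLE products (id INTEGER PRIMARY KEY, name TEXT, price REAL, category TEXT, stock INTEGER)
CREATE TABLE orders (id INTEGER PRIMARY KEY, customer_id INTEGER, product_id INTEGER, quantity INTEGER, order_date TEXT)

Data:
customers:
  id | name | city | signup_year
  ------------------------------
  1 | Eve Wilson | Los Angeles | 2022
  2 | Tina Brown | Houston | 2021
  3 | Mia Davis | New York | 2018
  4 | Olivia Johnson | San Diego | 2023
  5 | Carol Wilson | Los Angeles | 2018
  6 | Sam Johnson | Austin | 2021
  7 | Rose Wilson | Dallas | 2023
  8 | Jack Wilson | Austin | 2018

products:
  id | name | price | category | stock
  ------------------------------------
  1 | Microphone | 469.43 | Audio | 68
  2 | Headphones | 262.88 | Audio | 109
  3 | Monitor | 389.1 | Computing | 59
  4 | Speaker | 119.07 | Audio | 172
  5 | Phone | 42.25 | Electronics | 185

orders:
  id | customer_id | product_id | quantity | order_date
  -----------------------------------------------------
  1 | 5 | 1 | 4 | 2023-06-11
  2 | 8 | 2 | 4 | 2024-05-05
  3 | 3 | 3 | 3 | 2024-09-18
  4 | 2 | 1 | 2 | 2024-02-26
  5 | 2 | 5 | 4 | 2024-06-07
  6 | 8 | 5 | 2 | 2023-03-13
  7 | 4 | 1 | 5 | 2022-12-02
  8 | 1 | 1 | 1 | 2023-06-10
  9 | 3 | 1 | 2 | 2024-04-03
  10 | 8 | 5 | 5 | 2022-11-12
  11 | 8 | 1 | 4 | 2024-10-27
SELECT COUNT(*) FROM products

Execution result:
5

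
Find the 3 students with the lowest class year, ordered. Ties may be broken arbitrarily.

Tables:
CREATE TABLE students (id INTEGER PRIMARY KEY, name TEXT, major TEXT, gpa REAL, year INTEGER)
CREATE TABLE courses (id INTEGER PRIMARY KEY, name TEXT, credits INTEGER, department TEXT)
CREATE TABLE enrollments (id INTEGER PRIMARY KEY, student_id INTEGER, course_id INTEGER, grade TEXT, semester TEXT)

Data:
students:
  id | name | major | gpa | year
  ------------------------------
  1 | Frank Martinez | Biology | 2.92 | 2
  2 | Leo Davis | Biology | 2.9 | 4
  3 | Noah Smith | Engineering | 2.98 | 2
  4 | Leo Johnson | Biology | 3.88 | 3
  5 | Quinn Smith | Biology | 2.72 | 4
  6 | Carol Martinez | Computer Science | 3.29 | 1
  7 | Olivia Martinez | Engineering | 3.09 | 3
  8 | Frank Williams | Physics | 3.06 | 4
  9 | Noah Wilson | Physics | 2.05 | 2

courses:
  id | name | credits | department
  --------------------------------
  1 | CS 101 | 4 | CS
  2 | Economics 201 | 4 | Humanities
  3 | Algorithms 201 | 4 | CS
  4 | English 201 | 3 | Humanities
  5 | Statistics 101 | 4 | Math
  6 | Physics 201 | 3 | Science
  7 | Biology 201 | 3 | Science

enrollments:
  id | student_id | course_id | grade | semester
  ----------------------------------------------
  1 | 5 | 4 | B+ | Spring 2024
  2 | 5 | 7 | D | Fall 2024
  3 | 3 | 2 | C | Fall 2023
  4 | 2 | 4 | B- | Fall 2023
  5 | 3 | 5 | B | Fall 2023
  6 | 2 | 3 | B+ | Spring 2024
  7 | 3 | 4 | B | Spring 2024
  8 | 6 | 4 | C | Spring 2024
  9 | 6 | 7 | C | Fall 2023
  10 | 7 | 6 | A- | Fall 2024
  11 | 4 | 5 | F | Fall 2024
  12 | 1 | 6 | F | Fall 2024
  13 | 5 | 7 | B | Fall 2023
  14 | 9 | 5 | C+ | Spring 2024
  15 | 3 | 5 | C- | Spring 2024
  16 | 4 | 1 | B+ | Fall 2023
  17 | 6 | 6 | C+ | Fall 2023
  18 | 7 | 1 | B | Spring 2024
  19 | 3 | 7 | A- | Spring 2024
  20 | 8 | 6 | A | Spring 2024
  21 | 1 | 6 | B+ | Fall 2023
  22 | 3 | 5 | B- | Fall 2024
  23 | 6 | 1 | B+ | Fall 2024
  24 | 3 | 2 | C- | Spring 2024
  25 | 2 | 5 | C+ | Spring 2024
SELECT name, year FROM students ORDER BY year ASC LIMIT 3

Execution result:
name | year
Carol Martinez | 1
Frank Martinez | 2
Noah Smith | 2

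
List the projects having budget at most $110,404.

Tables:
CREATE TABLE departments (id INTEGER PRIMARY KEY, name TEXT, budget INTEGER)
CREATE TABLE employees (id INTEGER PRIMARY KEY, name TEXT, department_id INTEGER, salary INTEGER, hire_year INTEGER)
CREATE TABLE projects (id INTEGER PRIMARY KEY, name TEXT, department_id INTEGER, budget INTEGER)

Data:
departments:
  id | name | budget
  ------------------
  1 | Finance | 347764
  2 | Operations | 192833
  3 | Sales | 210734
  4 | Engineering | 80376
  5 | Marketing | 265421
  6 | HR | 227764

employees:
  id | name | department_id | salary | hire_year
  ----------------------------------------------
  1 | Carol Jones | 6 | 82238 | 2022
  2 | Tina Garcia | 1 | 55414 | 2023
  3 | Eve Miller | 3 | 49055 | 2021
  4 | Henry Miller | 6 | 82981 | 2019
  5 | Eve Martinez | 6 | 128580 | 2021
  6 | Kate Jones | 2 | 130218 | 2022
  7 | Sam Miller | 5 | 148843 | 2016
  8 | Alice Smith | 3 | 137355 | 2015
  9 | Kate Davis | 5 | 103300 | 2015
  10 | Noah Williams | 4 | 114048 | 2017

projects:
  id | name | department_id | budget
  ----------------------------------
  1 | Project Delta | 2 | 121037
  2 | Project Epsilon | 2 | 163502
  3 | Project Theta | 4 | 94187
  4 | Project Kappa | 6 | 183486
SELECT name, budget FROM projects WHERE budget <= 110404

Execution result:
name | budget
Project Theta | 94187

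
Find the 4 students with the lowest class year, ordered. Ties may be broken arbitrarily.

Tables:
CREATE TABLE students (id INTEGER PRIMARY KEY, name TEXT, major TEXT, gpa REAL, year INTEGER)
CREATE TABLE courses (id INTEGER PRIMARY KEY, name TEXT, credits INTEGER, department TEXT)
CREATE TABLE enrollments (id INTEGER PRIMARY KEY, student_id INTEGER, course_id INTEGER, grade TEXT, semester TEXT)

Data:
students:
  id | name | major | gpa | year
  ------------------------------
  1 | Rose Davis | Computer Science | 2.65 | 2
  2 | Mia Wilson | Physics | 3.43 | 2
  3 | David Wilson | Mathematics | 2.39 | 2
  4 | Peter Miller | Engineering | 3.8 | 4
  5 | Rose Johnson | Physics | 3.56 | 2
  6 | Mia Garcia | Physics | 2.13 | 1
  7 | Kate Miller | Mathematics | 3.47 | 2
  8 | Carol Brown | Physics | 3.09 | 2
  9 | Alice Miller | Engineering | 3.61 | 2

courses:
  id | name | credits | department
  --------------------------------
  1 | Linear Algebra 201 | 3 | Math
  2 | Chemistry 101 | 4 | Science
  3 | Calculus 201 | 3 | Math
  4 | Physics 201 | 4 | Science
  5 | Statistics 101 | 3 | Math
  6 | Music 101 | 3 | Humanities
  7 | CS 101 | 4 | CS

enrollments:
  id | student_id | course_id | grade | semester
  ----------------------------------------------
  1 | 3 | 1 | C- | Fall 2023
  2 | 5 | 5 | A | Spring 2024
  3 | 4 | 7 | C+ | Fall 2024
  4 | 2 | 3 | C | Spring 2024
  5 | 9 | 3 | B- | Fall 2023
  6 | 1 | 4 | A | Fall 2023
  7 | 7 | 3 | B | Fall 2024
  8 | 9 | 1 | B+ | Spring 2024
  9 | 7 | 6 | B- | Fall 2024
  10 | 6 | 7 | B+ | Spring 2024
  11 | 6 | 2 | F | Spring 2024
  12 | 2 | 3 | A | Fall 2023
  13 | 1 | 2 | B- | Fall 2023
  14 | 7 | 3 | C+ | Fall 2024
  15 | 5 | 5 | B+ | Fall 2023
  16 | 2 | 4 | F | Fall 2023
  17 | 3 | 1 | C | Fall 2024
SELECT name, year FROM students ORDER BY year ASC LIMIT 4

Execution result:
name | year
Mia Garcia | 1
Rose Davis | 2
Mia Wilson | 2
David Wilson | 2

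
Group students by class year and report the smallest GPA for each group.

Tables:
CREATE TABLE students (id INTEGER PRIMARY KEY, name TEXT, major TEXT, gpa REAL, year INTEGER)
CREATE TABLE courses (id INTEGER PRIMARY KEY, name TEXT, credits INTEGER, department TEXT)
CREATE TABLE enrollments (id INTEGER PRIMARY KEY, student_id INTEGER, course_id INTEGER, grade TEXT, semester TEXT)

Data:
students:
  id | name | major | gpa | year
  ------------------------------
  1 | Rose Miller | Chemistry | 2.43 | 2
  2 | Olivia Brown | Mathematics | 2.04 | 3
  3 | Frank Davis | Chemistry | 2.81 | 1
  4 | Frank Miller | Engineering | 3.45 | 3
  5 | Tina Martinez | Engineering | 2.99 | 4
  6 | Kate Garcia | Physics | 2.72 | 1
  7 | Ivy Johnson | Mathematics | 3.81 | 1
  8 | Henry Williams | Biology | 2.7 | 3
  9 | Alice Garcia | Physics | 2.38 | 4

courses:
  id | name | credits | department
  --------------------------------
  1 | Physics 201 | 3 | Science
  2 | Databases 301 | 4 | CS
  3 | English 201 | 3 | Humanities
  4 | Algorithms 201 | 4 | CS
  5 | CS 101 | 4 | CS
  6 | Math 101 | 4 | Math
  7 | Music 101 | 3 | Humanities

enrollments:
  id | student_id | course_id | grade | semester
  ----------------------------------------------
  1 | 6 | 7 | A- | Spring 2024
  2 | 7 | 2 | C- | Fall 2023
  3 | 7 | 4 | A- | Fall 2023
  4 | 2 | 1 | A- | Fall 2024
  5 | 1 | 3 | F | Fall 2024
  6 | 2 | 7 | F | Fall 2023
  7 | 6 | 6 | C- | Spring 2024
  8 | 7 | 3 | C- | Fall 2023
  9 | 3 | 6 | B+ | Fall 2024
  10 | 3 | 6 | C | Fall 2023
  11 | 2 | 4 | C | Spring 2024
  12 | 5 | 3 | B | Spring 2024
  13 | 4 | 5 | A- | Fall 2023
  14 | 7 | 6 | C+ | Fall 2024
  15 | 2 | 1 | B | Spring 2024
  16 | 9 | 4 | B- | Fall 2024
SELECT year, MIN(gpa) AS min_gpa FROM students GROUP BY year

Execution result:
year | min_gpa
1 | 2.72
2 | 2.43
3 | 2.04
4 | 2.38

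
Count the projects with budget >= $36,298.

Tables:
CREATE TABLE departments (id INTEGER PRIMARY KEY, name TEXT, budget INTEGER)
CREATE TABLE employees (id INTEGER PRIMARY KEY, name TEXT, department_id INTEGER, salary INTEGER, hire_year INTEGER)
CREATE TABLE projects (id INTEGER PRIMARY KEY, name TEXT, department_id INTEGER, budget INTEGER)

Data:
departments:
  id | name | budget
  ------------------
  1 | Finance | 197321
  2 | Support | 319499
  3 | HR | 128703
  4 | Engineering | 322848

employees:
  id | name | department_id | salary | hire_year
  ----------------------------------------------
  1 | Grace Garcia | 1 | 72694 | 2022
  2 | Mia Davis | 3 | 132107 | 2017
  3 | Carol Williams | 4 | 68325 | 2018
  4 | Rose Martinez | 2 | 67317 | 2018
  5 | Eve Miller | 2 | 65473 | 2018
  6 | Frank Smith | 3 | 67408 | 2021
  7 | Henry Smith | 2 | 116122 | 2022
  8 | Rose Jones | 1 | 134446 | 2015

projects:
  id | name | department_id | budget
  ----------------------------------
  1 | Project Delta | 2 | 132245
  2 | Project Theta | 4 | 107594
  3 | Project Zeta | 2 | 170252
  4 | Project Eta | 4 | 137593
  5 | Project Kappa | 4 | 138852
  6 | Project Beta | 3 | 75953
SELECT COUNT(*) FROM projects WHERE budget >= 36298

Execution result:
6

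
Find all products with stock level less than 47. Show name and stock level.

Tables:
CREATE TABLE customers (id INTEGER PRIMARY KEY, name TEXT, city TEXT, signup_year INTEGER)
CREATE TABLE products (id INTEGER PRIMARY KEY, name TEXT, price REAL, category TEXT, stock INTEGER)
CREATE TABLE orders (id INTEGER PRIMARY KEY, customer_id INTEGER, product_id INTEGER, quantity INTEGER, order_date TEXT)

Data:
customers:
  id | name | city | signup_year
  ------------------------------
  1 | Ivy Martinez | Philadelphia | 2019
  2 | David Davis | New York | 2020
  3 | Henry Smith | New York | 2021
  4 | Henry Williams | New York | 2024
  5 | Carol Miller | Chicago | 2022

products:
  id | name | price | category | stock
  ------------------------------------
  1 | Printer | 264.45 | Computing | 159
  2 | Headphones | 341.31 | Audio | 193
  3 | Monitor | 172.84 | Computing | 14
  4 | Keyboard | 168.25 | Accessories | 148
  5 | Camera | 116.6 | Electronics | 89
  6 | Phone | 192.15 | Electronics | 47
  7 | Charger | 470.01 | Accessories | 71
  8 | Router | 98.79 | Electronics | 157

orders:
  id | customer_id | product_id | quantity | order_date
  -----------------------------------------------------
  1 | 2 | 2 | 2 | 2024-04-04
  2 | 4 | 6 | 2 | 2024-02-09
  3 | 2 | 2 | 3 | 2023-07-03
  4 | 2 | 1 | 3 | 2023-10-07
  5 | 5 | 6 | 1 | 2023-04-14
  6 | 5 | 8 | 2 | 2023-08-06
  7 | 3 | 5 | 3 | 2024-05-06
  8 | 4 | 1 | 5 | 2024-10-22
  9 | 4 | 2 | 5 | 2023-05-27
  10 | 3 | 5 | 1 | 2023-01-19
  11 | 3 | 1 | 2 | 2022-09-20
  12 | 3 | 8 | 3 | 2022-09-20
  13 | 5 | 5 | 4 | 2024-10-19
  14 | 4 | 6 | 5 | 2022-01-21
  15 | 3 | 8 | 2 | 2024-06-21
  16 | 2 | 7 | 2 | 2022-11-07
SELECT name, stock FROM products WHERE stock < 47

Execution result:
name | stock
Monitor | 14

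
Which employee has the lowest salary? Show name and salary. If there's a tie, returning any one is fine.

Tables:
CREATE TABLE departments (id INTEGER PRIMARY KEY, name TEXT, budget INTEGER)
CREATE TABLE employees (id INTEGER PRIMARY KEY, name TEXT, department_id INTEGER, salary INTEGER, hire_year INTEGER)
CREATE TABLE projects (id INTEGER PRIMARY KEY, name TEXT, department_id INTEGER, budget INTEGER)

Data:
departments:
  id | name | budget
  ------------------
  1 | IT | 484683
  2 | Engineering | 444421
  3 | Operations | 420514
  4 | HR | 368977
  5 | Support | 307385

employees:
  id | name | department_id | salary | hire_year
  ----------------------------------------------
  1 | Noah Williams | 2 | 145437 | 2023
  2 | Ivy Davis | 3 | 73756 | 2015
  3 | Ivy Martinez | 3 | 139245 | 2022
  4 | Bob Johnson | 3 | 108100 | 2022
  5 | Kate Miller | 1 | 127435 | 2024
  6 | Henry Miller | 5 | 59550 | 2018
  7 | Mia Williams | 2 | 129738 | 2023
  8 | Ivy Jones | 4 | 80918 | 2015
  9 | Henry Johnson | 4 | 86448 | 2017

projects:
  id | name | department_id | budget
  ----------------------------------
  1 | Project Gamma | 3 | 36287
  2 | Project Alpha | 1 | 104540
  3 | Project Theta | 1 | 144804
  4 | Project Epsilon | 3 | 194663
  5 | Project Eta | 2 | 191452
SELECT name, salary FROM employees ORDER BY salary ASC LIMIT 1

Execution result:
name | salary
Henry Miller | 59550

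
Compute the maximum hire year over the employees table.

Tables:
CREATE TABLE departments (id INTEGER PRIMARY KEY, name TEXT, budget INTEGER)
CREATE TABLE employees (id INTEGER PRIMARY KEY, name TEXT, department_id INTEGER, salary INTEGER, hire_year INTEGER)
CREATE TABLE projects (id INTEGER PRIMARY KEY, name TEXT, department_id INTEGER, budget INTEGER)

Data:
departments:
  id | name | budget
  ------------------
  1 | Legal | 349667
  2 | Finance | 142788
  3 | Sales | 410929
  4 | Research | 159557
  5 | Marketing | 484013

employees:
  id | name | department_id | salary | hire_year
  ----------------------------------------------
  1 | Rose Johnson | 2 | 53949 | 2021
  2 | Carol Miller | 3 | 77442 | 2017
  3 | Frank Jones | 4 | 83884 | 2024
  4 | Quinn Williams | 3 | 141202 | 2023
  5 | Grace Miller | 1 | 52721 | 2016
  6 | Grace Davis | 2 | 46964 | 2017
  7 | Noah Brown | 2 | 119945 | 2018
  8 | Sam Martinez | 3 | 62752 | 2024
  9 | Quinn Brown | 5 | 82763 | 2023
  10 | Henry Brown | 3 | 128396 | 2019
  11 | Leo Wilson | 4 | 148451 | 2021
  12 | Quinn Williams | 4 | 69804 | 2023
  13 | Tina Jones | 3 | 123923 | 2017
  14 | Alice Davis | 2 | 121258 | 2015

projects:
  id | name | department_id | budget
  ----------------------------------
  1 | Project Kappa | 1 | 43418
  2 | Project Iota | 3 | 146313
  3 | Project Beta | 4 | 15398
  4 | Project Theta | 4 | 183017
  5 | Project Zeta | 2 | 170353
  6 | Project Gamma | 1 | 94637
SELECT MAX(hire_year) FROM employees

Execution result:
2024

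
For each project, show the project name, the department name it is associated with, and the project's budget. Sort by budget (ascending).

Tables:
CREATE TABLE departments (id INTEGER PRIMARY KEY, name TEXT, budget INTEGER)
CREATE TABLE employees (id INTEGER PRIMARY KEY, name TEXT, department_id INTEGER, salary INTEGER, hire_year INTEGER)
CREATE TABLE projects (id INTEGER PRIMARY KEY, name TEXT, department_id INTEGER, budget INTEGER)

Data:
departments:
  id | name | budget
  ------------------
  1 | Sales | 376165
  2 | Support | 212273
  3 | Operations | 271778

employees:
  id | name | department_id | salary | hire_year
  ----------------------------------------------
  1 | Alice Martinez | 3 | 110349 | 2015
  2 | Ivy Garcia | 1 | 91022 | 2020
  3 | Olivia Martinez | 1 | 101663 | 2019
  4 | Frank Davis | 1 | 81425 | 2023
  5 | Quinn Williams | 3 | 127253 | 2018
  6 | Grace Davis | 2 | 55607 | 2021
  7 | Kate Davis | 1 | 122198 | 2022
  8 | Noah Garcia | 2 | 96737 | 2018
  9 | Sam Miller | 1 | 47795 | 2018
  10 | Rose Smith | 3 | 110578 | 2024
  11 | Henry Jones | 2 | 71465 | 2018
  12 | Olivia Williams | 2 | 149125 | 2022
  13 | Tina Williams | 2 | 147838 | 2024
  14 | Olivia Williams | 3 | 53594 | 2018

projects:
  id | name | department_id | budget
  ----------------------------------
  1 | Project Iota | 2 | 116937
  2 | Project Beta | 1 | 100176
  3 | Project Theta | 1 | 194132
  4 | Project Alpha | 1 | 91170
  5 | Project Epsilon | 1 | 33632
SELECT c.name, p.name AS department, c.budget FROM projects c JOIN departments p ON c.department_id = p.id ORDER BY c.budget ASC

Execution result:
name | department | budget
Project Epsilon | Sales | 33632
Project Alpha | Sales | 91170
Project Beta | Sales | 100176
Project Iota | Support | 116937
Project Theta | Sales | 194132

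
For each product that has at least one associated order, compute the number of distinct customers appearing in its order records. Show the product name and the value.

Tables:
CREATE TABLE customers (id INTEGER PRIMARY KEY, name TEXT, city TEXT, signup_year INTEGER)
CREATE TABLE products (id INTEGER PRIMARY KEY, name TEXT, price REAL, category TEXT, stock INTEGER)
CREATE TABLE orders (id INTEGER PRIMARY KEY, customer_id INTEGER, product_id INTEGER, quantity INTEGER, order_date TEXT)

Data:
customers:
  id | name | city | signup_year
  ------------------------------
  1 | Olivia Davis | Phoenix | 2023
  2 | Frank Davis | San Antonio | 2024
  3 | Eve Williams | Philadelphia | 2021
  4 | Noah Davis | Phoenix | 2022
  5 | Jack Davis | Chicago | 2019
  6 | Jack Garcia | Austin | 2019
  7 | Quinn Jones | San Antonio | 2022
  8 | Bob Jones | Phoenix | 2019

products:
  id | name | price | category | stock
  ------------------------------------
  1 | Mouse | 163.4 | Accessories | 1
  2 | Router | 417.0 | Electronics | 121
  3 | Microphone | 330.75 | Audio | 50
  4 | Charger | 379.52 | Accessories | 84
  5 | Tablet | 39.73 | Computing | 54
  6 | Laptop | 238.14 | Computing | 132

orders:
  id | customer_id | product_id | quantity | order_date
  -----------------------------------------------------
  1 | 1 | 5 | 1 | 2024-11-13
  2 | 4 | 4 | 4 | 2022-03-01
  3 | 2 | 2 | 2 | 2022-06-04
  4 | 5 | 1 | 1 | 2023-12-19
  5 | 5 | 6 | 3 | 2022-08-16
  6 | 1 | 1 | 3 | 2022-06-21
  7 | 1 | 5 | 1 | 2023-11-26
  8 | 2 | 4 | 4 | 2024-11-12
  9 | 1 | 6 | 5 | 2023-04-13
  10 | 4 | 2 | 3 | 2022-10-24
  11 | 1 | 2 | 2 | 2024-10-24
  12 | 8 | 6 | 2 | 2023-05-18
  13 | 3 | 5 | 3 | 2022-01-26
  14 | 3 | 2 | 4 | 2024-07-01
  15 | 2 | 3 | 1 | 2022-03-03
SELECT p.name, COUNT(DISTINCT c.customer_id) AS distinct_customer_count FROM orders c JOIN products p ON c.product_id = p.id GROUP BY p.id, p.name

Execution result:
name | distinct_customer_count
Mouse | 2
Router | 4
Microphone | 1
Charger | 2
Tablet | 2
Laptop | 3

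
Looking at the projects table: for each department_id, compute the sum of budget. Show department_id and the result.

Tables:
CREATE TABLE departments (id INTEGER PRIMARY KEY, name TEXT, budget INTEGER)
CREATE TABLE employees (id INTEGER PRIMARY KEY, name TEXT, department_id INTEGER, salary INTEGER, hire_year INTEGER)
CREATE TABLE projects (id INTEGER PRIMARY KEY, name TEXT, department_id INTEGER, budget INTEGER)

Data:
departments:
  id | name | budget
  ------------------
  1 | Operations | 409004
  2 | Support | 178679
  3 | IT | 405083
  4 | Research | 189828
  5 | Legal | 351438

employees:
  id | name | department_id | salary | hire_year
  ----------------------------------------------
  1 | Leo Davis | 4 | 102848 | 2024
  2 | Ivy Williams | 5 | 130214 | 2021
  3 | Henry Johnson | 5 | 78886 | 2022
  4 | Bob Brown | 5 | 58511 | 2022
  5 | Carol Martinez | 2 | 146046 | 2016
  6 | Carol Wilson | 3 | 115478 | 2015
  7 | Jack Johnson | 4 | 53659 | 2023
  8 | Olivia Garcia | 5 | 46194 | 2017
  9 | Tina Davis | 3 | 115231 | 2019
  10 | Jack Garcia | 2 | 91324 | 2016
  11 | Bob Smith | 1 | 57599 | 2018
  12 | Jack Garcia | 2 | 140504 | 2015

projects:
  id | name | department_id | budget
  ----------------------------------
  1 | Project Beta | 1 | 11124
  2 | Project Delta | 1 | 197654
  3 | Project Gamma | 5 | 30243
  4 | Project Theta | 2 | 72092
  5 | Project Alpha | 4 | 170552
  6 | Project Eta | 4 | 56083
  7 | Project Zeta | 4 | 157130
SELECT department_id, SUM(budget) AS sum_budget FROM projects GROUP BY department_id

Execution result:
department_id | sum_budget
1 | 208778
2 | 72092
4 | 383765
5 | 30243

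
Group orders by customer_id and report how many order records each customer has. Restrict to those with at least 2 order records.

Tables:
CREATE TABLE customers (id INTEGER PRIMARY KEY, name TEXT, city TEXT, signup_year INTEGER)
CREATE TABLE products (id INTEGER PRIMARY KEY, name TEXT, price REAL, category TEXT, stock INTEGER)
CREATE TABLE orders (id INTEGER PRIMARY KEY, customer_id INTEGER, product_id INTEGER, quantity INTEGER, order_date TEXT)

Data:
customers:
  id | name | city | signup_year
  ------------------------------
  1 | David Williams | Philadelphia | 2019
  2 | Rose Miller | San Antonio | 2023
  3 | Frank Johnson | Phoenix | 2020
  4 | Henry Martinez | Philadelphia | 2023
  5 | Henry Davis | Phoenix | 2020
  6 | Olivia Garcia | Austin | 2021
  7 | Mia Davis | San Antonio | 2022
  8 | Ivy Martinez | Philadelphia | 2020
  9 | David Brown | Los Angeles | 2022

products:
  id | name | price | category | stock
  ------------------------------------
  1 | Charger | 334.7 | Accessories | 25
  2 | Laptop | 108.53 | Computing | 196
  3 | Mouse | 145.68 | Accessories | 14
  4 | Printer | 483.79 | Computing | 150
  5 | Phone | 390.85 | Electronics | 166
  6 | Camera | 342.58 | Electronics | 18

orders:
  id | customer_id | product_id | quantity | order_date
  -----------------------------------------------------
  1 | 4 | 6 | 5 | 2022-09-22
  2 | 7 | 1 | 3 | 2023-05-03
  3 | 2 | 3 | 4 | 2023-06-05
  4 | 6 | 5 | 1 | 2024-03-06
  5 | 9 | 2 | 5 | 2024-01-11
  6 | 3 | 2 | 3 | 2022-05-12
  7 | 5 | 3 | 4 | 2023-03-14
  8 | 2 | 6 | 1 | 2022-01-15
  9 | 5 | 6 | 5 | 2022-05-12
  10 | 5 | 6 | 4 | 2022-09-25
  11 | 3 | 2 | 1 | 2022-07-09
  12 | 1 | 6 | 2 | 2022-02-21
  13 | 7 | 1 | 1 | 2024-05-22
SELECT customer_id, COUNT(*) AS order_count FROM orders GROUP BY customer_id HAVING COUNT(*) >= 2

Execution result:
customer_id | order_count
2 | 2
3 | 2
5 | 3
7 | 2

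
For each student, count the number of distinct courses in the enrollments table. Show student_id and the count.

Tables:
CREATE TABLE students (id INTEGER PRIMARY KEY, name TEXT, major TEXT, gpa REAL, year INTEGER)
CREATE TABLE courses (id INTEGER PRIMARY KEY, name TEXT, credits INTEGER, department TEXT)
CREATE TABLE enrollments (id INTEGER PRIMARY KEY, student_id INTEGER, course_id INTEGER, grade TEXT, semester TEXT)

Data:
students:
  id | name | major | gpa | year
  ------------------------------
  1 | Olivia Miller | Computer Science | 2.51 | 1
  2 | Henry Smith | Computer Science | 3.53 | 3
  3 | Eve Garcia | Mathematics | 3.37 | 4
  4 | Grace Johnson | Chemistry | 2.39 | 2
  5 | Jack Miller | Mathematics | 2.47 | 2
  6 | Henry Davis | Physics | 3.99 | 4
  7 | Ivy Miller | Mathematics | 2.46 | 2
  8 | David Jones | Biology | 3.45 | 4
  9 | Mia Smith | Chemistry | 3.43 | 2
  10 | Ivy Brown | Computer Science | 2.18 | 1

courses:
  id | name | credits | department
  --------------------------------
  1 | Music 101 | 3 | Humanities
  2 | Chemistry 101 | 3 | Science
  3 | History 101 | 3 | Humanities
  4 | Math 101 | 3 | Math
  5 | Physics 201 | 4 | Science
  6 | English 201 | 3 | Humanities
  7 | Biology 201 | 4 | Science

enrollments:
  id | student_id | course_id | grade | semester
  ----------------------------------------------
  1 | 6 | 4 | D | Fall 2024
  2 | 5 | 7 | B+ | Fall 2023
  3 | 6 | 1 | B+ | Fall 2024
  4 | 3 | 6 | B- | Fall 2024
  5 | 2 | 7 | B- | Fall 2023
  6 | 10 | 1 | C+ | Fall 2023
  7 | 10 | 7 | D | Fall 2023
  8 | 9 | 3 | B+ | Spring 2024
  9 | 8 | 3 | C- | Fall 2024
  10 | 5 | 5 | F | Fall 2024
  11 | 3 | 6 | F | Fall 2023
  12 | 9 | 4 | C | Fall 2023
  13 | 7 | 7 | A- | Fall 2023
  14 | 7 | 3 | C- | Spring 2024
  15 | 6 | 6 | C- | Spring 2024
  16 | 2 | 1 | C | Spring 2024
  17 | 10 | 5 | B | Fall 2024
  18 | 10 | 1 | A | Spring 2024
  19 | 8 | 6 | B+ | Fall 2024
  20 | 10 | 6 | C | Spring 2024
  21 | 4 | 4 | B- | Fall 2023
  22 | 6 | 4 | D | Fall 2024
SELECT student_id, COUNT(DISTINCT course_id) AS distinct_course_count FROM enrollments GROUP BY student_id

Execution result:
student_id | distinct_course_count
2 | 2
3 | 1
4 | 1
5 | 2
6 | 3
7 | 2
8 | 2
9 | 2
10 | 4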